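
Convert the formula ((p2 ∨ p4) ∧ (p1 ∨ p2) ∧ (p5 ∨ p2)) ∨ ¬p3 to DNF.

((p2 ∨ p4) ∧ (p1 ∨ p2) ∧ (p5 ∨ p2)) ∨ ¬p3
≡ (p2 ∧ p1 ∧ p5) ∨ (p2 ∧ p1 ∧ p2) ∨ (p2 ∧ p2 ∧ p5) ∨ (p2 ∧ p2 ∧ p2) ∨ (p4 ∧ p1 ∧ p5) ∨ (p4 ∧ p1 ∧ p2) ∨ (p4 ∧ p2 ∧ p5) ∨ (p4 ∧ p2 ∧ p2) ∨ ¬p3   [distribute ∧ over ∨]
≡ p2 ∨ (p4 ∧ p1 ∧ p5) ∨ ¬p3   [simplify]

p2 ∨ (p4 ∧ p1 ∧ p5) ∨ ¬p3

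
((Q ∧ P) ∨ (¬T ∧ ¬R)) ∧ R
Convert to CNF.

(Q ∨ ¬T) ∧ (Q ∨ ¬R) ∧ (P ∨ ¬T) ∧ (P ∨ ¬R) ∧ R

((Q ∧ P) ∨ (¬T ∧ ¬R)) ∧ R
≡ (Q ∨ ¬T) ∧ (Q ∨ ¬R) ∧ (P ∨ ¬T) ∧ (P ∨ ¬R) ∧ R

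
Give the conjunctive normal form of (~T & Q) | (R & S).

(~T & Q) | (R & S)
≡ (~T | R) & (~T | S) & (Q | R) & (Q | S)   [distribute | over &]

(~T | R) & (~T | S) & (Q | R) & (Q | S)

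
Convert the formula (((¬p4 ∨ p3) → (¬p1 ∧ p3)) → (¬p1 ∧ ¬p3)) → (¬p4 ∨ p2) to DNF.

(((¬p4 ∨ p3) → (¬p1 ∧ p3)) → (¬p1 ∧ ¬p3)) → (¬p4 ∨ p2)
≡ ¬(((¬p4 ∨ p3) → (¬p1 ∧ p3)) → (¬p1 ∧ ¬p3)) ∨ ¬p4 ∨ p2   [eliminate →]
≡ ¬(¬((¬p4 ∨ p3) → (¬p1 ∧ p3)) ∨ (¬p1 ∧ ¬p3)) ∨ ¬p4 ∨ p2   [eliminate →]
≡ ¬(¬(¬(¬p4 ∨ p3) ∨ (¬p1 ∧ p3)) ∨ (¬p1 ∧ ¬p3)) ∨ ¬p4 ∨ p2   [eliminate →]
≡ (¬¬(¬(¬p4 ∨ p3) ∨ (¬p1 ∧ p3)) ∧ ¬(¬p1 ∧ ¬p3)) ∨ ¬p4 ∨ p2   [De Morgan]
≡ ((¬(¬p4 ∨ p3) ∨ (¬p1 ∧ p3)) ∧ ¬(¬p1 ∧ ¬p3)) ∨ ¬p4 ∨ p2   [double negation]
≡ (((¬¬p4 ∧ ¬p3) ∨ (¬p1 ∧ p3)) ∧ ¬(¬p1 ∧ ¬p3)) ∨ ¬p4 ∨ p2   [De Morgan]
≡ (((p4 ∧ ¬p3) ∨ (¬p1 ∧ p3)) ∧ ¬(¬p1 ∧ ¬p3)) ∨ ¬p4 ∨ p2   [double negation]
≡ (((p4 ∧ ¬p3) ∨ (¬p1 ∧ p3)) ∧ (¬¬p1 ∨ ¬¬p3)) ∨ ¬p4 ∨ p2   [De Morgan]
≡ (((p4 ∧ ¬p3) ∨ (¬p1 ∧ p3)) ∧ (p1 ∨ ¬¬p3)) ∨ ¬p4 ∨ p2   [double negation]
≡ (((p4 ∧ ¬p3) ∨ (¬p1 ∧ p3)) ∧ (p1 ∨ p3)) ∨ ¬p4 ∨ p2   [double negation]
≡ (p4 ∧ ¬p3 ∧ p1) ∨ (p4 ∧ ¬p3 ∧ p3) ∨ (¬p1 ∧ p3 ∧ p1) ∨ (¬p1 ∧ p3 ∧ p3) ∨ ¬p4 ∨ p2   [distribute ∧ over ∨]
≡ (p4 ∧ ¬p3 ∧ p1) ∨ (¬p1 ∧ p3) ∨ ¬p4 ∨ p2   [simplify]

(p4 ∧ ¬p3 ∧ p1) ∨ (¬p1 ∧ p3) ∨ ¬p4 ∨ p2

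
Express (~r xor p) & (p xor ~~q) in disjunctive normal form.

(~r & ~p & q) | (r & p & ~q)

(~r xor p) & (p xor ~~q)
= ((~r & ~p) | (~~r & p)) & (p xor ~~q)   (expand xor)
= ((~r & ~p) | (~~r & p)) & ((p & ~~~q) | (~p & ~~q))   (expand xor)
= ((~r & ~p) | (r & p)) & ((p & ~~~q) | (~p & ~~q))   (double negation)
= ((~r & ~p) | (r & p)) & ((p & ~q) | (~p & ~~q))   (double negation)
= ((~r & ~p) | (r & p)) & ((p & ~q) | (~p & q))   (double negation)
= (~r & ~p & p & ~q) | (~r & ~p & ~p & q) | (r & p & p & ~q) | (r & p & ~p & q)   (distribute & over |)
= (~r & ~p & q) | (r & p & ~q)   (simplify)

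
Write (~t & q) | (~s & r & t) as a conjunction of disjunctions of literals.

(~t | ~s) & (~t | r) & (q | ~s) & (q | r) & (q | t)

(~t & q) | (~s & r & t)
⇔ (~t | ~s) & (~t | r) & (~t | t) & (q | ~s) & (q | r) & (q | t)   [distribute | over &]
⇔ (~t | ~s) & (~t | r) & (q | ~s) & (q | r) & (q | t)   [simplify]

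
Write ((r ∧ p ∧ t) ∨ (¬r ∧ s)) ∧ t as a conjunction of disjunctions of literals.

(r ∨ s) ∧ (p ∨ ¬r) ∧ (p ∨ s) ∧ t

((r ∧ p ∧ t) ∨ (¬r ∧ s)) ∧ t
≡ (r ∨ ¬r) ∧ (r ∨ s) ∧ (p ∨ ¬r) ∧ (p ∨ s) ∧ (t ∨ ¬r) ∧ (t ∨ s) ∧ t   [distribute ∨ over ∧]
≡ (r ∨ s) ∧ (p ∨ ¬r) ∧ (p ∨ s) ∧ t   [simplify]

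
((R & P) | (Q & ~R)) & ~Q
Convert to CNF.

((R & P) | (Q & ~R)) & ~Q
⇔ (R | Q) & (R | ~R) & (P | Q) & (P | ~R) & ~Q   (distribute | over &)
⇔ (R | Q) & (P | Q) & (P | ~R) & ~Q   (simplify)

(R | Q) & (P | Q) & (P | ~R) & ~Q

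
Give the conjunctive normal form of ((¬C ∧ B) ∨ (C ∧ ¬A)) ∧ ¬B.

((¬C ∧ B) ∨ (C ∧ ¬A)) ∧ ¬B
≡ (¬C ∨ C) ∧ (¬C ∨ ¬A) ∧ (B ∨ C) ∧ (B ∨ ¬A) ∧ ¬B   — distribute ∨ over ∧
≡ (¬C ∨ ¬A) ∧ (B ∨ C) ∧ (B ∨ ¬A) ∧ ¬B   — simplify

(¬C ∨ ¬A) ∧ (B ∨ C) ∧ (B ∨ ¬A) ∧ ¬B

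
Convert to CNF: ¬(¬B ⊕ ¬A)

(B ∨ ¬A) ∧ (A ∨ ¬B)

¬(¬B ⊕ ¬A)
= ¬((¬B ∨ ¬A) ∧ ¬(¬B ∧ ¬A))   [expand ⊕]
= ¬(¬B ∨ ¬A) ∨ ¬¬(¬B ∧ ¬A)   [De Morgan]
= (¬¬B ∧ ¬¬A) ∨ ¬¬(¬B ∧ ¬A)   [De Morgan]
= (B ∧ ¬¬A) ∨ ¬¬(¬B ∧ ¬A)   [double negation]
= (B ∧ A) ∨ ¬¬(¬B ∧ ¬A)   [double negation]
= (B ∧ A) ∨ (¬B ∧ ¬A)   [double negation]
= (B ∨ ¬B) ∧ (B ∨ ¬A) ∧ (A ∨ ¬B) ∧ (A ∨ ¬A)   [distribute ∨ over ∧]
= (B ∨ ¬A) ∧ (A ∨ ¬B)   [simplify]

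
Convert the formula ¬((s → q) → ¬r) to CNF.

¬((s → q) → ¬r)
⇔ ¬(¬(s → q) ∨ ¬r)   (eliminate →)
⇔ ¬(¬(¬s ∨ q) ∨ ¬r)   (eliminate →)
⇔ ¬¬(¬s ∨ q) ∧ ¬¬r   (De Morgan)
⇔ (¬s ∨ q) ∧ ¬¬r   (double negation)
⇔ (¬s ∨ q) ∧ r   (double negation)

(¬s ∨ q) ∧ r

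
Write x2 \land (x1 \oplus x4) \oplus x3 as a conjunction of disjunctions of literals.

x2 \land (x1 \oplus x4) \oplus x3
⇔ (x2 \land (x1 \oplus x4) \lor x3) \land \lnot (x2 \land (x1 \oplus x4) \land x3)   [expand \oplus]
⇔ (x2 \land (x1 \lor x4) \land \lnot (x1 \land x4) \lor x3) \land \lnot (x2 \land (x1 \oplus x4) \land x3)   [expand \oplus]
⇔ (x2 \land (x1 \lor x4) \land \lnot (x1 \land x4) \lor x3) \land \lnot (x2 \land (x1 \lor x4) \land \lnot (x1 \land x4) \land x3)   [expand \oplus]
⇔ (x2 \land (x1 \lor x4) \land (\lnot x1 \lor \lnot x4) \lor x3) \land \lnot (x2 \land (x1 \lor x4) \land \lnot (x1 \land x4) \land x3)   [De Morgan]
⇔ (x2 \land (x1 \lor x4) \land (\lnot x1 \lor \lnot x4) \lor x3) \land (\lnot x2 \lor \lnot (x1 \lor x4) \lor \lnot \lnot (x1 \land x4) \lor \lnot x3)   [De Morgan]
⇔ (x2 \land (x1 \lor x4) \land (\lnot x1 \lor \lnot x4) \lor x3) \land (\lnot x2 \lor \lnot x1 \land \lnot x4 \lor \lnot \lnot (x1 \land x4) \lor \lnot x3)   [De Morgan]
⇔ (x2 \land (x1 \lor x4) \land (\lnot x1 \lor \lnot x4) \lor x3) \land (\lnot x2 \lor \lnot x1 \land \lnot x4 \lor x1 \land x4 \lor \lnot x3)   [double negation]
⇔ (x2 \lor x3) \land (x1 \lor x4 \lor x3) \land (\lnot x1 \lor \lnot x4 \lor x3) \land (\lnot x2 \lor \lnot x1 \lor x1 \lor \lnot x3) \land (\lnot x2 \lor \lnot x1 \lor x4 \lor \lnot x3) \land (\lnot x2 \lor \lnot x4 \lor x1 \lor \lnot x3) \land (\lnot x2 \lor \lnot x4 \lor x4 \lor \lnot x3)   [distribute \lor over \land]
⇔ (x2 \lor x3) \land (x1 \lor x4 \lor x3) \land (\lnot x1 \lor \lnot x4 \lor x3) \land (\lnot x2 \lor \lnot x1 \lor x4 \lor \lnot x3) \land (\lnot x2 \lor \lnot x4 \lor x1 \lor \lnot x3)   [simplify]

(x2 \lor x3) \land (x1 \lor x4 \lor x3) \land (\lnot x1 \lor \lnot x4 \lor x3) \land (\lnot x2 \lor \lnot x1 \lor x4 \lor \lnot x3) \land (\lnot x2 \lor \lnot x4 \lor x1 \lor \lnot x3)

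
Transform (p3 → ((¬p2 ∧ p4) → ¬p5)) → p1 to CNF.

(p3 ∨ p1) ∧ (¬p2 ∨ p1) ∧ (p4 ∨ p1) ∧ (p5 ∨ p1)

(p3 → ((¬p2 ∧ p4) → ¬p5)) → p1
≡ ¬(p3 → ((¬p2 ∧ p4) → ¬p5)) ∨ p1   (eliminate →)
≡ ¬(¬p3 ∨ ((¬p2 ∧ p4) → ¬p5)) ∨ p1   (eliminate →)
≡ ¬(¬p3 ∨ ¬(¬p2 ∧ p4) ∨ ¬p5) ∨ p1   (eliminate →)
≡ (¬¬p3 ∧ ¬¬(¬p2 ∧ p4) ∧ ¬¬p5) ∨ p1   (De Morgan)
≡ (p3 ∧ ¬¬(¬p2 ∧ p4) ∧ ¬¬p5) ∨ p1   (double negation)
≡ (p3 ∧ ¬p2 ∧ p4 ∧ ¬¬p5) ∨ p1   (double negation)
≡ (p3 ∧ ¬p2 ∧ p4 ∧ p5) ∨ p1   (double negation)
≡ (p3 ∨ p1) ∧ (¬p2 ∨ p1) ∧ (p4 ∨ p1) ∧ (p5 ∨ p1)   (distribute ∨ over ∧)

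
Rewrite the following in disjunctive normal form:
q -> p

~q | p

q -> p
≡ ~q | p   [eliminate ->]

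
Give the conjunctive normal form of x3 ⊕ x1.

x3 ⊕ x1
⇔ (x3 ∨ x1) ∧ ¬(x3 ∧ x1)   [expand ⊕]
⇔ (x3 ∨ x1) ∧ (¬x3 ∨ ¬x1)   [De Morgan]

(x3 ∨ x1) ∧ (¬x3 ∨ ¬x1)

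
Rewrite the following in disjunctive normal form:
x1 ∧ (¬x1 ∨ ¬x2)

x1 ∧ (¬x1 ∨ ¬x2)
⇔ x1 ∧ ¬x1 ∨ x1 ∧ ¬x2   [distribute ∧ over ∨]
⇔ x1 ∧ ¬x2   [simplify]

x1 ∧ ¬x2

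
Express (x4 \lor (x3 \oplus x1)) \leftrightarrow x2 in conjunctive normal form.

(x4 \lor (x3 \oplus x1)) \leftrightarrow x2
≡ ((x4 \lor (x3 \oplus x1)) \to x2) \land (x2 \to (x4 \lor (x3 \oplus x1)))   [eliminate \leftrightarrow]
≡ (\lnot (x4 \lor (x3 \oplus x1)) \lor x2) \land (x2 \to (x4 \lor (x3 \oplus x1)))   [eliminate \to]
≡ (\lnot (x4 \lor ((x3 \lor x1) \land \lnot (x3 \land x1))) \lor x2) \land (x2 \to (x4 \lor (x3 \oplus x1)))   [expand \oplus]
≡ (\lnot (x4 \lor ((x3 \lor x1) \land \lnot (x3 \land x1))) \lor x2) \land (\lnot x2 \lor x4 \lor (x3 \oplus x1))   [eliminate \to]
≡ (\lnot (x4 \lor ((x3 \lor x1) \land \lnot (x3 \land x1))) \lor x2) \land (\lnot x2 \lor x4 \lor ((x3 \lor x1) \land \lnot (x3 \land x1)))   [expand \oplus]
≡ ((\lnot x4 \land \lnot ((x3 \lor x1) \land \lnot (x3 \land x1))) \lor x2) \land (\lnot x2 \lor x4 \lor ((x3 \lor x1) \land \lnot (x3 \land x1)))   [De Morgan]
≡ ((\lnot x4 \land (\lnot (x3 \lor x1) \lor \lnot \lnot (x3 \land x1))) \lor x2) \land (\lnot x2 \lor x4 \lor ((x3 \lor x1) \land \lnot (x3 \land x1)))   [De Morgan]
≡ ((\lnot x4 \land ((\lnot x3 \land \lnot x1) \lor \lnot \lnot (x3 \land x1))) \lor x2) \land (\lnot x2 \lor x4 \lor ((x3 \lor x1) \land \lnot (x3 \land x1)))   [De Morgan]
≡ ((\lnot x4 \land ((\lnot x3 \land \lnot x1) \lor (x3 \land x1))) \lor x2) \land (\lnot x2 \lor x4 \lor ((x3 \lor x1) \land \lnot (x3 \land x1)))   [double negation]
≡ ((\lnot x4 \land ((\lnot x3 \land \lnot x1) \lor (x3 \land x1))) \lor x2) \land (\lnot x2 \lor x4 \lor ((x3 \lor x1) \land (\lnot x3 \lor \lnot x1)))   [De Morgan]
≡ (\lnot x4 \lor x2) \land (\lnot x3 \lor x3 \lor x2) \land (\lnot x3 \lor x1 \lor x2) \land (\lnot x1 \lor x3 \lor x2) \land (\lnot x1 \lor x1 \lor x2) \land (\lnot x2 \lor x4 \lor x3 \lor x1) \land (\lnot x2 \lor x4 \lor \lnot x3 \lor \lnot x1)   [distribute \lor over \land]
≡ (\lnot x4 \lor x2) \land (\lnot x3 \lor x1 \lor x2) \land (\lnot x1 \lor x3 \lor x2) \land (\lnot x2 \lor x4 \lor x3 \lor x1) \land (\lnot x2 \lor x4 \lor \lnot x3 \lor \lnot x1)   [simplify]

(\lnot x4 \lor x2) \land (\lnot x3 \lor x1 \lor x2) \land (\lnot x1 \lor x3 \lor x2) \land (\lnot x2 \lor x4 \lor x3 \lor x1) \land (\lnot x2 \lor x4 \lor \lnot x3 \lor \lnot x1)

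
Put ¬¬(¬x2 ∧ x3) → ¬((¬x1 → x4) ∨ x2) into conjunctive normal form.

(x2 ∨ ¬x3 ∨ ¬x1) ∧ (x2 ∨ ¬x3 ∨ ¬x4)

¬¬(¬x2 ∧ x3) → ¬((¬x1 → x4) ∨ x2)
≡ ¬¬¬(¬x2 ∧ x3) ∨ ¬((¬x1 → x4) ∨ x2)   (eliminate →)
≡ ¬¬¬(¬x2 ∧ x3) ∨ ¬(¬¬x1 ∨ x4 ∨ x2)   (eliminate →)
≡ ¬(¬x2 ∧ x3) ∨ ¬(¬¬x1 ∨ x4 ∨ x2)   (double negation)
≡ ¬¬x2 ∨ ¬x3 ∨ ¬(¬¬x1 ∨ x4 ∨ x2)   (De Morgan)
≡ x2 ∨ ¬x3 ∨ ¬(¬¬x1 ∨ x4 ∨ x2)   (double negation)
≡ x2 ∨ ¬x3 ∨ (¬¬¬x1 ∧ ¬x4 ∧ ¬x2)   (De Morgan)
≡ x2 ∨ ¬x3 ∨ (¬x1 ∧ ¬x4 ∧ ¬x2)   (double negation)
≡ (x2 ∨ ¬x3 ∨ ¬x1) ∧ (x2 ∨ ¬x3 ∨ ¬x4) ∧ (x2 ∨ ¬x3 ∨ ¬x2)   (distribute ∨ over ∧)
≡ (x2 ∨ ¬x3 ∨ ¬x1) ∧ (x2 ∨ ¬x3 ∨ ¬x4)   (simplify)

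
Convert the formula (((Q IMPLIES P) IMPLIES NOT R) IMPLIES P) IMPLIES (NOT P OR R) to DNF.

NOT P OR R

(((Q IMPLIES P) IMPLIES NOT R) IMPLIES P) IMPLIES (NOT P OR R)
≡ NOT (((Q IMPLIES P) IMPLIES NOT R) IMPLIES P) OR NOT P OR R   (eliminate IMPLIES)
≡ NOT (NOT ((Q IMPLIES P) IMPLIES NOT R) OR P) OR NOT P OR R   (eliminate IMPLIES)
≡ NOT (NOT (NOT (Q IMPLIES P) OR NOT R) OR P) OR NOT P OR R   (eliminate IMPLIES)
≡ NOT (NOT (NOT (NOT Q OR P) OR NOT R) OR P) OR NOT P OR R   (eliminate IMPLIES)
≡ (NOT NOT (NOT (NOT Q OR P) OR NOT R) AND NOT P) OR NOT P OR R   (De Morgan)
≡ ((NOT (NOT Q OR P) OR NOT R) AND NOT P) OR NOT P OR R   (double negation)
≡ (((NOT NOT Q AND NOT P) OR NOT R) AND NOT P) OR NOT P OR R   (De Morgan)
≡ (((Q AND NOT P) OR NOT R) AND NOT P) OR NOT P OR R   (double negation)
≡ (Q AND NOT P AND NOT P) OR (NOT R AND NOT P) OR NOT P OR R   (distribute AND over OR)
≡ NOT P OR R   (simplify)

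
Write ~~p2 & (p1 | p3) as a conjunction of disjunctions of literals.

~~p2 & (p1 | p3)
≡ p2 & (p1 | p3)   (double negation)

p2 & (p1 | p3)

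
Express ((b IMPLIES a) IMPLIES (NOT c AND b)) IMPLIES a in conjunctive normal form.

((b IMPLIES a) IMPLIES (NOT c AND b)) IMPLIES a
≡ NOT ((b IMPLIES a) IMPLIES (NOT c AND b)) OR a
≡ NOT (NOT (b IMPLIES a) OR (NOT c AND b)) OR a
≡ NOT (NOT (NOT b OR a) OR (NOT c AND b)) OR a
≡ (NOT NOT (NOT b OR a) AND NOT (NOT c AND b)) OR a
≡ ((NOT b OR a) AND NOT (NOT c AND b)) OR a
≡ ((NOT b OR a) AND (NOT NOT c OR NOT b)) OR a
≡ ((NOT b OR a) AND (c OR NOT b)) OR a
≡ (NOT b OR a OR a) AND (c OR NOT b OR a)
≡ NOT b OR a

NOT b OR a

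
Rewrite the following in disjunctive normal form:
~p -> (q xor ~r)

p | (q & r) | (~q & ~r)

~p -> (q xor ~r)
⇔ ~~p | (q xor ~r)   (eliminate ->)
⇔ ~~p | (q & ~~r) | (~q & ~r)   (expand xor)
⇔ p | (q & ~~r) | (~q & ~r)   (double negation)
⇔ p | (q & r) | (~q & ~r)   (double negation)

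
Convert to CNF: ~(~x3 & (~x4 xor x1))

(x3 | x4 | x1) & (x3 | ~x1 | ~x4)

~(~x3 & (~x4 xor x1))
≡ ~(~x3 & (~x4 | x1) & ~(~x4 & x1))   — expand xor
≡ ~~x3 | ~(~x4 | x1) | ~~(~x4 & x1)   — De Morgan
≡ x3 | ~(~x4 | x1) | ~~(~x4 & x1)   — double negation
≡ x3 | (~~x4 & ~x1) | ~~(~x4 & x1)   — De Morgan
≡ x3 | (x4 & ~x1) | ~~(~x4 & x1)   — double negation
≡ x3 | (x4 & ~x1) | (~x4 & x1)   — double negation
≡ (x3 | x4 | ~x4) & (x3 | x4 | x1) & (x3 | ~x1 | ~x4) & (x3 | ~x1 | x1)   — distribute | over &
≡ (x3 | x4 | x1) & (x3 | ~x1 | ~x4)   — simplify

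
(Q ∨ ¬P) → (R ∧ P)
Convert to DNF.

(Q ∨ ¬P) → (R ∧ P)
≡ ¬(Q ∨ ¬P) ∨ (R ∧ P)   (eliminate →)
≡ (¬Q ∧ ¬¬P) ∨ (R ∧ P)   (De Morgan)
≡ (¬Q ∧ P) ∨ (R ∧ P)   (double negation)

(¬Q ∧ P) ∨ (R ∧ P)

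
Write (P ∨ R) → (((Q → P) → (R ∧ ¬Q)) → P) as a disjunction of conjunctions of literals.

(P ∨ R) → (((Q → P) → (R ∧ ¬Q)) → P)
= ¬(P ∨ R) ∨ (((Q → P) → (R ∧ ¬Q)) → P)   — eliminate →
= ¬(P ∨ R) ∨ ¬((Q → P) → (R ∧ ¬Q)) ∨ P   — eliminate →
= ¬(P ∨ R) ∨ ¬(¬(Q → P) ∨ (R ∧ ¬Q)) ∨ P   — eliminate →
= ¬(P ∨ R) ∨ ¬(¬(¬Q ∨ P) ∨ (R ∧ ¬Q)) ∨ P   — eliminate →
= (¬P ∧ ¬R) ∨ ¬(¬(¬Q ∨ P) ∨ (R ∧ ¬Q)) ∨ P   — De Morgan
= (¬P ∧ ¬R) ∨ (¬¬(¬Q ∨ P) ∧ ¬(R ∧ ¬Q)) ∨ P   — De Morgan
= (¬P ∧ ¬R) ∨ ((¬Q ∨ P) ∧ ¬(R ∧ ¬Q)) ∨ P   — double negation
= (¬P ∧ ¬R) ∨ ((¬Q ∨ P) ∧ (¬R ∨ ¬¬Q)) ∨ P   — De Morgan
= (¬P ∧ ¬R) ∨ ((¬Q ∨ P) ∧ (¬R ∨ Q)) ∨ P   — double negation
= (¬P ∧ ¬R) ∨ (¬Q ∧ ¬R) ∨ (¬Q ∧ Q) ∨ (P ∧ ¬R) ∨ (P ∧ Q) ∨ P   — distribute ∧ over ∨
= (¬P ∧ ¬R) ∨ (¬Q ∧ ¬R) ∨ P   — simplify

(¬P ∧ ¬R) ∨ (¬Q ∧ ¬R) ∨ P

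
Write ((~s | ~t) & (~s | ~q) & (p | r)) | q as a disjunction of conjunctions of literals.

((~s | ~t) & (~s | ~q) & (p | r)) | q
= (~s & ~s & p) | (~s & ~s & r) | (~s & ~q & p) | (~s & ~q & r) | (~t & ~s & p) | (~t & ~s & r) | (~t & ~q & p) | (~t & ~q & r) | q   (distribute & over |)
= (~s & p) | (~s & r) | (~t & ~q & p) | (~t & ~q & r) | q   (simplify)

(~s & p) | (~s & r) | (~t & ~q & p) | (~t & ~q & r) | q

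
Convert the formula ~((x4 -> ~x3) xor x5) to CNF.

(x4 | x5) & (x3 | x5) & (~x5 | ~x4 | ~x3)

~((x4 -> ~x3) xor x5)
≡ ~(((x4 -> ~x3) | x5) & ~((x4 -> ~x3) & x5))   [expand xor]
≡ ~((~x4 | ~x3 | x5) & ~((x4 -> ~x3) & x5))   [eliminate ->]
≡ ~((~x4 | ~x3 | x5) & ~((~x4 | ~x3) & x5))   [eliminate ->]
≡ ~(~x4 | ~x3 | x5) | ~~((~x4 | ~x3) & x5)   [De Morgan]
≡ (~~x4 & ~~x3 & ~x5) | ~~((~x4 | ~x3) & x5)   [De Morgan]
≡ (x4 & ~~x3 & ~x5) | ~~((~x4 | ~x3) & x5)   [double negation]
≡ (x4 & x3 & ~x5) | ~~((~x4 | ~x3) & x5)   [double negation]
≡ (x4 & x3 & ~x5) | ((~x4 | ~x3) & x5)   [double negation]
≡ (x4 | ~x4 | ~x3) & (x4 | x5) & (x3 | ~x4 | ~x3) & (x3 | x5) & (~x5 | ~x4 | ~x3) & (~x5 | x5)   [distribute | over &]
≡ (x4 | x5) & (x3 | x5) & (~x5 | ~x4 | ~x3)   [simplify]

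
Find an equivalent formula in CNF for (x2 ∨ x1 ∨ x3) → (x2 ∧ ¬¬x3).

(¬x2 ∨ x3) ∧ (¬x1 ∨ x2) ∧ (¬x1 ∨ x3) ∧ (¬x3 ∨ x2)

(x2 ∨ x1 ∨ x3) → (x2 ∧ ¬¬x3)
⇔ ¬(x2 ∨ x1 ∨ x3) ∨ (x2 ∧ ¬¬x3)   — eliminate →
⇔ (¬x2 ∧ ¬x1 ∧ ¬x3) ∨ (x2 ∧ ¬¬x3)   — De Morgan
⇔ (¬x2 ∧ ¬x1 ∧ ¬x3) ∨ (x2 ∧ x3)   — double negation
⇔ (¬x2 ∨ x2) ∧ (¬x2 ∨ x3) ∧ (¬x1 ∨ x2) ∧ (¬x1 ∨ x3) ∧ (¬x3 ∨ x2) ∧ (¬x3 ∨ x3)   — distribute ∨ over ∧
⇔ (¬x2 ∨ x3) ∧ (¬x1 ∨ x2) ∧ (¬x1 ∨ x3) ∧ (¬x3 ∨ x2)   — simplify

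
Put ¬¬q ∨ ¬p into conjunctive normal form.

q ∨ ¬p

¬¬q ∨ ¬p
≡ q ∨ ¬p   [double negation]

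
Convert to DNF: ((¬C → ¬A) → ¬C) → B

((¬C → ¬A) → ¬C) → B
≡ ¬((¬C → ¬A) → ¬C) ∨ B   — eliminate →
≡ ¬(¬(¬C → ¬A) ∨ ¬C) ∨ B   — eliminate →
≡ ¬(¬(¬¬C ∨ ¬A) ∨ ¬C) ∨ B   — eliminate →
≡ ¬¬(¬¬C ∨ ¬A) ∧ ¬¬C ∨ B   — De Morgan
≡ (¬¬C ∨ ¬A) ∧ ¬¬C ∨ B   — double negation
≡ (C ∨ ¬A) ∧ ¬¬C ∨ B   — double negation
≡ (C ∨ ¬A) ∧ C ∨ B   — double negation
≡ C ∧ C ∨ ¬A ∧ C ∨ B   — distribute ∧ over ∨
≡ C ∨ B   — simplify

C ∨ B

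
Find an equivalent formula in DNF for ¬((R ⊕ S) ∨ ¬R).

¬((R ⊕ S) ∨ ¬R)
⇔ ¬((R ∧ ¬S) ∨ (¬R ∧ S) ∨ ¬R)
⇔ ¬(R ∧ ¬S) ∧ ¬(¬R ∧ S) ∧ ¬¬R
⇔ (¬R ∨ ¬¬S) ∧ ¬(¬R ∧ S) ∧ ¬¬R
⇔ (¬R ∨ S) ∧ ¬(¬R ∧ S) ∧ ¬¬R
⇔ (¬R ∨ S) ∧ (¬¬R ∨ ¬S) ∧ ¬¬R
⇔ (¬R ∨ S) ∧ (R ∨ ¬S) ∧ ¬¬R
⇔ (¬R ∨ S) ∧ (R ∨ ¬S) ∧ R
⇔ (¬R ∧ R ∧ R) ∨ (¬R ∧ ¬S ∧ R) ∨ (S ∧ R ∧ R) ∨ (S ∧ ¬S ∧ R)
⇔ S ∧ R

S ∧ R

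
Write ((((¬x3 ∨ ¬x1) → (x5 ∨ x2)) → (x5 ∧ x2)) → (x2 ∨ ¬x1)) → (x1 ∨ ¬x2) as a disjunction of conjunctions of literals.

x1 ∨ ¬x2

((((¬x3 ∨ ¬x1) → (x5 ∨ x2)) → (x5 ∧ x2)) → (x2 ∨ ¬x1)) → (x1 ∨ ¬x2)
≡ ¬((((¬x3 ∨ ¬x1) → (x5 ∨ x2)) → (x5 ∧ x2)) → (x2 ∨ ¬x1)) ∨ x1 ∨ ¬x2   (eliminate →)
≡ ¬(¬(((¬x3 ∨ ¬x1) → (x5 ∨ x2)) → (x5 ∧ x2)) ∨ x2 ∨ ¬x1) ∨ x1 ∨ ¬x2   (eliminate →)
≡ ¬(¬(¬((¬x3 ∨ ¬x1) → (x5 ∨ x2)) ∨ (x5 ∧ x2)) ∨ x2 ∨ ¬x1) ∨ x1 ∨ ¬x2   (eliminate →)
≡ ¬(¬(¬(¬(¬x3 ∨ ¬x1) ∨ x5 ∨ x2) ∨ (x5 ∧ x2)) ∨ x2 ∨ ¬x1) ∨ x1 ∨ ¬x2   (eliminate →)
≡ (¬¬(¬(¬(¬x3 ∨ ¬x1) ∨ x5 ∨ x2) ∨ (x5 ∧ x2)) ∧ ¬x2 ∧ ¬¬x1) ∨ x1 ∨ ¬x2   (De Morgan)
≡ ((¬(¬(¬x3 ∨ ¬x1) ∨ x5 ∨ x2) ∨ (x5 ∧ x2)) ∧ ¬x2 ∧ ¬¬x1) ∨ x1 ∨ ¬x2   (double negation)
≡ (((¬¬(¬x3 ∨ ¬x1) ∧ ¬x5 ∧ ¬x2) ∨ (x5 ∧ x2)) ∧ ¬x2 ∧ ¬¬x1) ∨ x1 ∨ ¬x2   (De Morgan)
≡ ((((¬x3 ∨ ¬x1) ∧ ¬x5 ∧ ¬x2) ∨ (x5 ∧ x2)) ∧ ¬x2 ∧ ¬¬x1) ∨ x1 ∨ ¬x2   (double negation)
≡ ((((¬x3 ∨ ¬x1) ∧ ¬x5 ∧ ¬x2) ∨ (x5 ∧ x2)) ∧ ¬x2 ∧ x1) ∨ x1 ∨ ¬x2   (double negation)
≡ (¬x3 ∧ ¬x5 ∧ ¬x2 ∧ ¬x2 ∧ x1) ∨ (¬x1 ∧ ¬x5 ∧ ¬x2 ∧ ¬x2 ∧ x1) ∨ (x5 ∧ x2 ∧ ¬x2 ∧ x1) ∨ x1 ∨ ¬x2   (distribute ∧ over ∨)
≡ x1 ∨ ¬x2   (simplify)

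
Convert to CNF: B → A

¬B ∨ A

B → A
≡ ¬B ∨ A   (eliminate →)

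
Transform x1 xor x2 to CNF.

x1 xor x2
≡ (x1 | x2) & ~(x1 & x2)   [expand xor]
≡ (x1 | x2) & (~x1 | ~x2)   [De Morgan]

(x1 | x2) & (~x1 | ~x2)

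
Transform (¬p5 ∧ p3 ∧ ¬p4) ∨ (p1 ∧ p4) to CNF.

(¬p5 ∧ p3 ∧ ¬p4) ∨ (p1 ∧ p4)
≡ (¬p5 ∨ p1) ∧ (¬p5 ∨ p4) ∧ (p3 ∨ p1) ∧ (p3 ∨ p4) ∧ (¬p4 ∨ p1) ∧ (¬p4 ∨ p4)   [distribute ∨ over ∧]
≡ (¬p5 ∨ p1) ∧ (¬p5 ∨ p4) ∧ (p3 ∨ p1) ∧ (p3 ∨ p4) ∧ (¬p4 ∨ p1)   [simplify]

(¬p5 ∨ p1) ∧ (¬p5 ∨ p4) ∧ (p3 ∨ p1) ∧ (p3 ∨ p4) ∧ (¬p4 ∨ p1)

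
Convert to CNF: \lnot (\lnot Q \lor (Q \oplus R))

Q \land (\lnot Q \lor R)

\lnot (\lnot Q \lor (Q \oplus R))
≡ \lnot (\lnot Q \lor ((Q \lor R) \land \lnot (Q \land R)))   (expand \oplus)
≡ \lnot \lnot Q \land \lnot ((Q \lor R) \land \lnot (Q \land R))   (De Morgan)
≡ Q \land \lnot ((Q \lor R) \land \lnot (Q \land R))   (double negation)
≡ Q \land (\lnot (Q \lor R) \lor \lnot \lnot (Q \land R))   (De Morgan)
≡ Q \land ((\lnot Q \land \lnot R) \lor \lnot \lnot (Q \land R))   (De Morgan)
≡ Q \land ((\lnot Q \land \lnot R) \lor (Q \land R))   (double negation)
≡ Q \land (\lnot Q \lor Q) \land (\lnot Q \lor R) \land (\lnot R \lor Q) \land (\lnot R \lor R)   (distribute \lor over \land)
≡ Q \land (\lnot Q \lor R)   (simplify)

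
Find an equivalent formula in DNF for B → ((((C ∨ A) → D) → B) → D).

¬B ∨ D

B → ((((C ∨ A) → D) → B) → D)
≡ ¬B ∨ ((((C ∨ A) → D) → B) → D)   — eliminate →
≡ ¬B ∨ ¬(((C ∨ A) → D) → B) ∨ D   — eliminate →
≡ ¬B ∨ ¬(¬((C ∨ A) → D) ∨ B) ∨ D   — eliminate →
≡ ¬B ∨ ¬(¬(¬(C ∨ A) ∨ D) ∨ B) ∨ D   — eliminate →
≡ ¬B ∨ (¬¬(¬(C ∨ A) ∨ D) ∧ ¬B) ∨ D   — De Morgan
≡ ¬B ∨ ((¬(C ∨ A) ∨ D) ∧ ¬B) ∨ D   — double negation
≡ ¬B ∨ (((¬C ∧ ¬A) ∨ D) ∧ ¬B) ∨ D   — De Morgan
≡ ¬B ∨ (¬C ∧ ¬A ∧ ¬B) ∨ (D ∧ ¬B) ∨ D   — distribute ∧ over ∨
≡ ¬B ∨ D   — simplify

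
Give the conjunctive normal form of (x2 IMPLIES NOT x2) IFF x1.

(x2 OR x1) AND (NOT x1 OR NOT x2)

(x2 IMPLIES NOT x2) IFF x1
≡ ((x2 IMPLIES NOT x2) IMPLIES x1) AND (x1 IMPLIES (x2 IMPLIES NOT x2))   — eliminate IFF
≡ (NOT (x2 IMPLIES NOT x2) OR x1) AND (x1 IMPLIES (x2 IMPLIES NOT x2))   — eliminate IMPLIES
≡ (NOT (NOT x2 OR NOT x2) OR x1) AND (x1 IMPLIES (x2 IMPLIES NOT x2))   — eliminate IMPLIES
≡ (NOT (NOT x2 OR NOT x2) OR x1) AND (NOT x1 OR (x2 IMPLIES NOT x2))   — eliminate IMPLIES
≡ (NOT (NOT x2 OR NOT x2) OR x1) AND (NOT x1 OR NOT x2 OR NOT x2)   — eliminate IMPLIES
≡ ((NOT NOT x2 AND NOT NOT x2) OR x1) AND (NOT x1 OR NOT x2 OR NOT x2)   — De Morgan
≡ ((x2 AND NOT NOT x2) OR x1) AND (NOT x1 OR NOT x2 OR NOT x2)   — double negation
≡ ((x2 AND x2) OR x1) AND (NOT x1 OR NOT x2 OR NOT x2)   — double negation
≡ (x2 OR x1) AND (x2 OR x1) AND (NOT x1 OR NOT x2 OR NOT x2)   — distribute OR over AND
≡ (x2 OR x1) AND (NOT x1 OR NOT x2)   — simplify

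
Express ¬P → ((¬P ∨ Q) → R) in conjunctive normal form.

P ∨ R

¬P → ((¬P ∨ Q) → R)
⇔ ¬¬P ∨ ((¬P ∨ Q) → R)   (eliminate →)
⇔ ¬¬P ∨ ¬(¬P ∨ Q) ∨ R   (eliminate →)
⇔ P ∨ ¬(¬P ∨ Q) ∨ R   (double negation)
⇔ P ∨ (¬¬P ∧ ¬Q) ∨ R   (De Morgan)
⇔ P ∨ (P ∧ ¬Q) ∨ R   (double negation)
⇔ (P ∨ P ∨ R) ∧ (P ∨ ¬Q ∨ R)   (distribute ∨ over ∧)
⇔ P ∨ R   (simplify)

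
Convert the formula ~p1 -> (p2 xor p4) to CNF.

(p1 | p2 | p4) & (p1 | ~p2 | ~p4)

~p1 -> (p2 xor p4)
= ~~p1 | (p2 xor p4)   — eliminate ->
= ~~p1 | ((p2 | p4) & ~(p2 & p4))   — expand xor
= p1 | ((p2 | p4) & ~(p2 & p4))   — double negation
= p1 | ((p2 | p4) & (~p2 | ~p4))   — De Morgan
= (p1 | p2 | p4) & (p1 | ~p2 | ~p4)   — distribute | over &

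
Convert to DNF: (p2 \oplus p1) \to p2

(\lnot p2 \land \lnot p1) \lor p2

(p2 \oplus p1) \to p2
≡ \lnot (p2 \oplus p1) \lor p2   [eliminate \to]
≡ \lnot ((p2 \land \lnot p1) \lor (\lnot p2 \land p1)) \lor p2   [expand \oplus]
≡ (\lnot (p2 \land \lnot p1) \land \lnot (\lnot p2 \land p1)) \lor p2   [De Morgan]
≡ ((\lnot p2 \lor \lnot \lnot p1) \land \lnot (\lnot p2 \land p1)) \lor p2   [De Morgan]
≡ ((\lnot p2 \lor p1) \land \lnot (\lnot p2 \land p1)) \lor p2   [double negation]
≡ ((\lnot p2 \lor p1) \land (\lnot \lnot p2 \lor \lnot p1)) \lor p2   [De Morgan]
≡ ((\lnot p2 \lor p1) \land (p2 \lor \lnot p1)) \lor p2   [double negation]
≡ (\lnot p2 \land p2) \lor (\lnot p2 \land \lnot p1) \lor (p1 \land p2) \lor (p1 \land \lnot p1) \lor p2   [distribute \land over \lor]
≡ (\lnot p2 \land \lnot p1) \lor p2   [simplify]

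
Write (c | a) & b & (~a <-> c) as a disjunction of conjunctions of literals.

(c | a) & b & (~a <-> c)
⇔ (c | a) & b & (~a -> c) & (c -> ~a)   — eliminate <->
⇔ (c | a) & b & (~~a | c) & (c -> ~a)   — eliminate ->
⇔ (c | a) & b & (~~a | c) & (~c | ~a)   — eliminate ->
⇔ (c | a) & b & (a | c) & (~c | ~a)   — double negation
⇔ (c & b & a & ~c) | (c & b & a & ~a) | (c & b & c & ~c) | (c & b & c & ~a) | (a & b & a & ~c) | (a & b & a & ~a) | (a & b & c & ~c) | (a & b & c & ~a)   — distribute & over |
⇔ (c & b & ~a) | (a & b & ~c)   — simplify

(c & b & ~a) | (a & b & ~c)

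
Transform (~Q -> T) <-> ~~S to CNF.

(~Q -> T) <-> ~~S
⇔ ((~Q -> T) -> ~~S) & (~~S -> (~Q -> T))
⇔ (~(~Q -> T) | ~~S) & (~~S -> (~Q -> T))
⇔ (~(~~Q | T) | ~~S) & (~~S -> (~Q -> T))
⇔ (~(~~Q | T) | ~~S) & (~~~S | (~Q -> T))
⇔ (~(~~Q | T) | ~~S) & (~~~S | ~~Q | T)
⇔ ((~~~Q & ~T) | ~~S) & (~~~S | ~~Q | T)
⇔ ((~Q & ~T) | ~~S) & (~~~S | ~~Q | T)
⇔ ((~Q & ~T) | S) & (~~~S | ~~Q | T)
⇔ ((~Q & ~T) | S) & (~S | ~~Q | T)
⇔ ((~Q & ~T) | S) & (~S | Q | T)
⇔ (~Q | S) & (~T | S) & (~S | Q | T)

(~Q | S) & (~T | S) & (~S | Q | T)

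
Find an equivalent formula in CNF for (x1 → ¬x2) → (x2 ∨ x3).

x2 ∨ x3

(x1 → ¬x2) → (x2 ∨ x3)
⇔ ¬(x1 → ¬x2) ∨ x2 ∨ x3   [eliminate →]
⇔ ¬(¬x1 ∨ ¬x2) ∨ x2 ∨ x3   [eliminate →]
⇔ (¬¬x1 ∧ ¬¬x2) ∨ x2 ∨ x3   [De Morgan]
⇔ (x1 ∧ ¬¬x2) ∨ x2 ∨ x3   [double negation]
⇔ (x1 ∧ x2) ∨ x2 ∨ x3   [double negation]
⇔ (x1 ∨ x2 ∨ x3) ∧ (x2 ∨ x2 ∨ x3)   [distribute ∨ over ∧]
⇔ x2 ∨ x3   [simplify]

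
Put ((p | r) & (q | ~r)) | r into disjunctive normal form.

(p & q) | (p & ~r) | r

((p | r) & (q | ~r)) | r
⇔ (p & q) | (p & ~r) | (r & q) | (r & ~r) | r
⇔ (p & q) | (p & ~r) | r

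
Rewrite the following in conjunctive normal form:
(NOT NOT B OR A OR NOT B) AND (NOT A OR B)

(NOT NOT B OR A OR NOT B) AND (NOT A OR B)
⇔ (B OR A OR NOT B) AND (NOT A OR B)   — double negation
⇔ NOT A OR B   — simplify

NOT A OR B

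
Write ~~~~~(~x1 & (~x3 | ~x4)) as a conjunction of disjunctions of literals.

~~~~~(~x1 & (~x3 | ~x4))
= ~~~(~x1 & (~x3 | ~x4))   — double negation
= ~(~x1 & (~x3 | ~x4))   — double negation
= ~~x1 | ~(~x3 | ~x4)   — De Morgan
= x1 | ~(~x3 | ~x4)   — double negation
= x1 | (~~x3 & ~~x4)   — De Morgan
= x1 | (x3 & ~~x4)   — double negation
= x1 | (x3 & x4)   — double negation
= (x1 | x3) & (x1 | x4)   — distribute | over &

(x1 | x3) & (x1 | x4)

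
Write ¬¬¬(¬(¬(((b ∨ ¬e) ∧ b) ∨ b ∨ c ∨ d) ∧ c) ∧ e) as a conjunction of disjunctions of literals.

¬¬¬(¬(¬(((b ∨ ¬e) ∧ b) ∨ b ∨ c ∨ d) ∧ c) ∧ e)
≡ ¬(¬(¬(((b ∨ ¬e) ∧ b) ∨ b ∨ c ∨ d) ∧ c) ∧ e)
≡ ¬¬(¬(((b ∨ ¬e) ∧ b) ∨ b ∨ c ∨ d) ∧ c) ∨ ¬e
≡ (¬(((b ∨ ¬e) ∧ b) ∨ b ∨ c ∨ d) ∧ c) ∨ ¬e
≡ (¬((b ∨ ¬e) ∧ b) ∧ ¬b ∧ ¬c ∧ ¬d ∧ c) ∨ ¬e
≡ ((¬(b ∨ ¬e) ∨ ¬b) ∧ ¬b ∧ ¬c ∧ ¬d ∧ c) ∨ ¬e
≡ (((¬b ∧ ¬¬e) ∨ ¬b) ∧ ¬b ∧ ¬c ∧ ¬d ∧ c) ∨ ¬e
≡ (((¬b ∧ e) ∨ ¬b) ∧ ¬b ∧ ¬c ∧ ¬d ∧ c) ∨ ¬e
≡ (¬b ∨ ¬b ∨ ¬e) ∧ (e ∨ ¬b ∨ ¬e) ∧ (¬b ∨ ¬e) ∧ (¬c ∨ ¬e) ∧ (¬d ∨ ¬e) ∧ (c ∨ ¬e)
≡ (¬b ∨ ¬e) ∧ (¬c ∨ ¬e) ∧ (¬d ∨ ¬e) ∧ (c ∨ ¬e)

(¬b ∨ ¬e) ∧ (¬c ∨ ¬e) ∧ (¬d ∨ ¬e) ∧ (c ∨ ¬e)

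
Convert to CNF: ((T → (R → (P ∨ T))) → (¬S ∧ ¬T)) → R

((T → (R → (P ∨ T))) → (¬S ∧ ¬T)) → R
⇔ ¬((T → (R → (P ∨ T))) → (¬S ∧ ¬T)) ∨ R   [eliminate →]
⇔ ¬(¬(T → (R → (P ∨ T))) ∨ (¬S ∧ ¬T)) ∨ R   [eliminate →]
⇔ ¬(¬(¬T ∨ (R → (P ∨ T))) ∨ (¬S ∧ ¬T)) ∨ R   [eliminate →]
⇔ ¬(¬(¬T ∨ ¬R ∨ P ∨ T) ∨ (¬S ∧ ¬T)) ∨ R   [eliminate →]
⇔ (¬¬(¬T ∨ ¬R ∨ P ∨ T) ∧ ¬(¬S ∧ ¬T)) ∨ R   [De Morgan]
⇔ ((¬T ∨ ¬R ∨ P ∨ T) ∧ ¬(¬S ∧ ¬T)) ∨ R   [double negation]
⇔ ((¬T ∨ ¬R ∨ P ∨ T) ∧ (¬¬S ∨ ¬¬T)) ∨ R   [De Morgan]
⇔ ((¬T ∨ ¬R ∨ P ∨ T) ∧ (S ∨ ¬¬T)) ∨ R   [double negation]
⇔ ((¬T ∨ ¬R ∨ P ∨ T) ∧ (S ∨ T)) ∨ R   [double negation]
⇔ (¬T ∨ ¬R ∨ P ∨ T ∨ R) ∧ (S ∨ T ∨ R)   [distribute ∨ over ∧]
⇔ S ∨ T ∨ R   [simplify]

S ∨ T ∨ R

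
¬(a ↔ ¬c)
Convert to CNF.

¬(a ↔ ¬c)
⇔ ¬((a → ¬c) ∧ (¬c → a))   [eliminate ↔]
⇔ ¬((¬a ∨ ¬c) ∧ (¬c → a))   [eliminate →]
⇔ ¬((¬a ∨ ¬c) ∧ (¬¬c ∨ a))   [eliminate →]
⇔ ¬(¬a ∨ ¬c) ∨ ¬(¬¬c ∨ a)   [De Morgan]
⇔ (¬¬a ∧ ¬¬c) ∨ ¬(¬¬c ∨ a)   [De Morgan]
⇔ (a ∧ ¬¬c) ∨ ¬(¬¬c ∨ a)   [double negation]
⇔ (a ∧ c) ∨ ¬(¬¬c ∨ a)   [double negation]
⇔ (a ∧ c) ∨ (¬¬¬c ∧ ¬a)   [De Morgan]
⇔ (a ∧ c) ∨ (¬c ∧ ¬a)   [double negation]
⇔ (a ∨ ¬c) ∧ (a ∨ ¬a) ∧ (c ∨ ¬c) ∧ (c ∨ ¬a)   [distribute ∨ over ∧]
⇔ (a ∨ ¬c) ∧ (c ∨ ¬a)   [simplify]

(a ∨ ¬c) ∧ (c ∨ ¬a)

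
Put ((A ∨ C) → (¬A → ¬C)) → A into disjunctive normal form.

(C ∧ ¬A) ∨ A

((A ∨ C) → (¬A → ¬C)) → A
≡ ¬((A ∨ C) → (¬A → ¬C)) ∨ A   — eliminate →
≡ ¬(¬(A ∨ C) ∨ (¬A → ¬C)) ∨ A   — eliminate →
≡ ¬(¬(A ∨ C) ∨ ¬¬A ∨ ¬C) ∨ A   — eliminate →
≡ (¬¬(A ∨ C) ∧ ¬¬¬A ∧ ¬¬C) ∨ A   — De Morgan
≡ ((A ∨ C) ∧ ¬¬¬A ∧ ¬¬C) ∨ A   — double negation
≡ ((A ∨ C) ∧ ¬A ∧ ¬¬C) ∨ A   — double negation
≡ ((A ∨ C) ∧ ¬A ∧ C) ∨ A   — double negation
≡ (A ∧ ¬A ∧ C) ∨ (C ∧ ¬A ∧ C) ∨ A   — distribute ∧ over ∨
≡ (C ∧ ¬A) ∨ A   — simplify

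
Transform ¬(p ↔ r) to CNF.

(p ∨ r) ∧ (¬r ∨ ¬p)

¬(p ↔ r)
≡ ¬((p → r) ∧ (r → p))   [eliminate ↔]
≡ ¬((¬p ∨ r) ∧ (r → p))   [eliminate →]
≡ ¬((¬p ∨ r) ∧ (¬r ∨ p))   [eliminate →]
≡ ¬(¬p ∨ r) ∨ ¬(¬r ∨ p)   [De Morgan]
≡ (¬¬p ∧ ¬r) ∨ ¬(¬r ∨ p)   [De Morgan]
≡ (p ∧ ¬r) ∨ ¬(¬r ∨ p)   [double negation]
≡ (p ∧ ¬r) ∨ (¬¬r ∧ ¬p)   [De Morgan]
≡ (p ∧ ¬r) ∨ (r ∧ ¬p)   [double negation]
≡ (p ∨ r) ∧ (p ∨ ¬p) ∧ (¬r ∨ r) ∧ (¬r ∨ ¬p)   [distribute ∨ over ∧]
≡ (p ∨ r) ∧ (¬r ∨ ¬p)   [simplify]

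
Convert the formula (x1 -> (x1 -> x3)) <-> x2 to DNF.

(x1 -> (x1 -> x3)) <-> x2
≡ ((x1 -> (x1 -> x3)) -> x2) & (x2 -> (x1 -> (x1 -> x3)))   [eliminate <->]
≡ (~(x1 -> (x1 -> x3)) | x2) & (x2 -> (x1 -> (x1 -> x3)))   [eliminate ->]
≡ (~(~x1 | (x1 -> x3)) | x2) & (x2 -> (x1 -> (x1 -> x3)))   [eliminate ->]
≡ (~(~x1 | ~x1 | x3) | x2) & (x2 -> (x1 -> (x1 -> x3)))   [eliminate ->]
≡ (~(~x1 | ~x1 | x3) | x2) & (~x2 | (x1 -> (x1 -> x3)))   [eliminate ->]
≡ (~(~x1 | ~x1 | x3) | x2) & (~x2 | ~x1 | (x1 -> x3))   [eliminate ->]
≡ (~(~x1 | ~x1 | x3) | x2) & (~x2 | ~x1 | ~x1 | x3)   [eliminate ->]
≡ ((~~x1 & ~~x1 & ~x3) | x2) & (~x2 | ~x1 | ~x1 | x3)   [De Morgan]
≡ ((x1 & ~~x1 & ~x3) | x2) & (~x2 | ~x1 | ~x1 | x3)   [double negation]
≡ ((x1 & x1 & ~x3) | x2) & (~x2 | ~x1 | ~x1 | x3)   [double negation]
≡ (x1 & x1 & ~x3 & ~x2) | (x1 & x1 & ~x3 & ~x1) | (x1 & x1 & ~x3 & ~x1) | (x1 & x1 & ~x3 & x3) | (x2 & ~x2) | (x2 & ~x1) | (x2 & ~x1) | (x2 & x3)   [distribute & over |]
≡ (x1 & ~x3 & ~x2) | (x2 & ~x1) | (x2 & x3)   [simplify]

(x1 & ~x3 & ~x2) | (x2 & ~x1) | (x2 & x3)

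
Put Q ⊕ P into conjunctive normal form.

(Q ∨ P) ∧ (¬Q ∨ ¬P)

Q ⊕ P
≡ (Q ∨ P) ∧ ¬(Q ∧ P)   [expand ⊕]
≡ (Q ∨ P) ∧ (¬Q ∨ ¬P)   [De Morgan]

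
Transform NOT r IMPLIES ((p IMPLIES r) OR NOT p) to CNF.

r OR NOT p

NOT r IMPLIES ((p IMPLIES r) OR NOT p)
⇔ NOT NOT r OR (p IMPLIES r) OR NOT p   (eliminate IMPLIES)
⇔ NOT NOT r OR NOT p OR r OR NOT p   (eliminate IMPLIES)
⇔ r OR NOT p OR r OR NOT p   (double negation)
⇔ r OR NOT p   (simplify)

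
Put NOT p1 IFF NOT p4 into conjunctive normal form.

NOT p1 IFF NOT p4
= (NOT p1 IMPLIES NOT p4) AND (NOT p4 IMPLIES NOT p1)   [eliminate IFF]
= (NOT NOT p1 OR NOT p4) AND (NOT p4 IMPLIES NOT p1)   [eliminate IMPLIES]
= (NOT NOT p1 OR NOT p4) AND (NOT NOT p4 OR NOT p1)   [eliminate IMPLIES]
= (p1 OR NOT p4) AND (NOT NOT p4 OR NOT p1)   [double negation]
= (p1 OR NOT p4) AND (p4 OR NOT p1)   [double negation]

(p1 OR NOT p4) AND (p4 OR NOT p1)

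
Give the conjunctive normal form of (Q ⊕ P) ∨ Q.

Q ∨ P

(Q ⊕ P) ∨ Q
≡ ((Q ∨ P) ∧ ¬(Q ∧ P)) ∨ Q
≡ ((Q ∨ P) ∧ (¬Q ∨ ¬P)) ∨ Q
≡ (Q ∨ P ∨ Q) ∧ (¬Q ∨ ¬P ∨ Q)
≡ Q ∨ P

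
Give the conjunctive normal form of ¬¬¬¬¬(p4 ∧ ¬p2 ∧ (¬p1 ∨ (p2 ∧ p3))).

¬¬¬¬¬(p4 ∧ ¬p2 ∧ (¬p1 ∨ (p2 ∧ p3)))
= ¬¬¬(p4 ∧ ¬p2 ∧ (¬p1 ∨ (p2 ∧ p3)))   (double negation)
= ¬(p4 ∧ ¬p2 ∧ (¬p1 ∨ (p2 ∧ p3)))   (double negation)
= ¬p4 ∨ ¬¬p2 ∨ ¬(¬p1 ∨ (p2 ∧ p3))   (De Morgan)
= ¬p4 ∨ p2 ∨ ¬(¬p1 ∨ (p2 ∧ p3))   (double negation)
= ¬p4 ∨ p2 ∨ (¬¬p1 ∧ ¬(p2 ∧ p3))   (De Morgan)
= ¬p4 ∨ p2 ∨ (p1 ∧ ¬(p2 ∧ p3))   (double negation)
= ¬p4 ∨ p2 ∨ (p1 ∧ (¬p2 ∨ ¬p3))   (De Morgan)
= (¬p4 ∨ p2 ∨ p1) ∧ (¬p4 ∨ p2 ∨ ¬p2 ∨ ¬p3)   (distribute ∨ over ∧)
= ¬p4 ∨ p2 ∨ p1   (simplify)

¬p4 ∨ p2 ∨ p1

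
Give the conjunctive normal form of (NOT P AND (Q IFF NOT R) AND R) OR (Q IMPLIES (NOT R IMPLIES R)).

R OR NOT Q

(NOT P AND (Q IFF NOT R) AND R) OR (Q IMPLIES (NOT R IMPLIES R))
= (NOT P AND (Q IMPLIES NOT R) AND (NOT R IMPLIES Q) AND R) OR (Q IMPLIES (NOT R IMPLIES R))   — eliminate IFF
= (NOT P AND (NOT Q OR NOT R) AND (NOT R IMPLIES Q) AND R) OR (Q IMPLIES (NOT R IMPLIES R))   — eliminate IMPLIES
= (NOT P AND (NOT Q OR NOT R) AND (NOT NOT R OR Q) AND R) OR (Q IMPLIES (NOT R IMPLIES R))   — eliminate IMPLIES
= (NOT P AND (NOT Q OR NOT R) AND (NOT NOT R OR Q) AND R) OR NOT Q OR (NOT R IMPLIES R)   — eliminate IMPLIES
= (NOT P AND (NOT Q OR NOT R) AND (NOT NOT R OR Q) AND R) OR NOT Q OR NOT NOT R OR R   — eliminate IMPLIES
= (NOT P AND (NOT Q OR NOT R) AND (R OR Q) AND R) OR NOT Q OR NOT NOT R OR R   — double negation
= (NOT P AND (NOT Q OR NOT R) AND (R OR Q) AND R) OR NOT Q OR R OR R   — double negation
= (NOT P OR NOT Q OR R OR R) AND (NOT Q OR NOT R OR NOT Q OR R OR R) AND (R OR Q OR NOT Q OR R OR R) AND (R OR NOT Q OR R OR R)   — distribute OR over AND
= R OR NOT Q   — simplify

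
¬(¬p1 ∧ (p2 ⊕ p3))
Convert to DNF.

¬(¬p1 ∧ (p2 ⊕ p3))
⇔ ¬(¬p1 ∧ ((p2 ∧ ¬p3) ∨ (¬p2 ∧ p3)))   [expand ⊕]
⇔ ¬¬p1 ∨ ¬((p2 ∧ ¬p3) ∨ (¬p2 ∧ p3))   [De Morgan]
⇔ p1 ∨ ¬((p2 ∧ ¬p3) ∨ (¬p2 ∧ p3))   [double negation]
⇔ p1 ∨ (¬(p2 ∧ ¬p3) ∧ ¬(¬p2 ∧ p3))   [De Morgan]
⇔ p1 ∨ ((¬p2 ∨ ¬¬p3) ∧ ¬(¬p2 ∧ p3))   [De Morgan]
⇔ p1 ∨ ((¬p2 ∨ p3) ∧ ¬(¬p2 ∧ p3))   [double negation]
⇔ p1 ∨ ((¬p2 ∨ p3) ∧ (¬¬p2 ∨ ¬p3))   [De Morgan]
⇔ p1 ∨ ((¬p2 ∨ p3) ∧ (p2 ∨ ¬p3))   [double negation]
⇔ p1 ∨ (¬p2 ∧ p2) ∨ (¬p2 ∧ ¬p3) ∨ (p3 ∧ p2) ∨ (p3 ∧ ¬p3)   [distribute ∧ over ∨]
⇔ p1 ∨ (¬p2 ∧ ¬p3) ∨ (p3 ∧ p2)   [simplify]

p1 ∨ (¬p2 ∧ ¬p3) ∨ (p3 ∧ p2)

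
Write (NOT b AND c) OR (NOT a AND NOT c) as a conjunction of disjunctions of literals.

(NOT b OR NOT a) AND (NOT b OR NOT c) AND (c OR NOT a)

(NOT b AND c) OR (NOT a AND NOT c)
= (NOT b OR NOT a) AND (NOT b OR NOT c) AND (c OR NOT a) AND (c OR NOT c)   (distribute OR over AND)
= (NOT b OR NOT a) AND (NOT b OR NOT c) AND (c OR NOT a)   (simplify)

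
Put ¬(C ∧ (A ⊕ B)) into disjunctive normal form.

¬(C ∧ (A ⊕ B))
≡ ¬(C ∧ ((A ∧ ¬B) ∨ (¬A ∧ B)))   [expand ⊕]
≡ ¬C ∨ ¬((A ∧ ¬B) ∨ (¬A ∧ B))   [De Morgan]
≡ ¬C ∨ (¬(A ∧ ¬B) ∧ ¬(¬A ∧ B))   [De Morgan]
≡ ¬C ∨ ((¬A ∨ ¬¬B) ∧ ¬(¬A ∧ B))   [De Morgan]
≡ ¬C ∨ ((¬A ∨ B) ∧ ¬(¬A ∧ B))   [double negation]
≡ ¬C ∨ ((¬A ∨ B) ∧ (¬¬A ∨ ¬B))   [De Morgan]
≡ ¬C ∨ ((¬A ∨ B) ∧ (A ∨ ¬B))   [double negation]
≡ ¬C ∨ (¬A ∧ A) ∨ (¬A ∧ ¬B) ∨ (B ∧ A) ∨ (B ∧ ¬B)   [distribute ∧ over ∨]
≡ ¬C ∨ (¬A ∧ ¬B) ∨ (B ∧ A)   [simplify]

¬C ∨ (¬A ∧ ¬B) ∨ (B ∧ A)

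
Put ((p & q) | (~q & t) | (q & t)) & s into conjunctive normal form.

((p & q) | (~q & t) | (q & t)) & s
⇔ (p | ~q | q) & (p | ~q | t) & (p | t | q) & (p | t | t) & (q | ~q | q) & (q | ~q | t) & (q | t | q) & (q | t | t) & s   (distribute | over &)
⇔ (p | t) & (q | t) & s   (simplify)

(p | t) & (q | t) & s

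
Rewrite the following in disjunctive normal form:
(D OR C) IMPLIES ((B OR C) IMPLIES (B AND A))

(NOT D AND NOT C) OR (NOT B AND NOT C) OR (B AND A)

(D OR C) IMPLIES ((B OR C) IMPLIES (B AND A))
≡ NOT (D OR C) OR ((B OR C) IMPLIES (B AND A))   (eliminate IMPLIES)
≡ NOT (D OR C) OR NOT (B OR C) OR (B AND A)   (eliminate IMPLIES)
≡ (NOT D AND NOT C) OR NOT (B OR C) OR (B AND A)   (De Morgan)
≡ (NOT D AND NOT C) OR (NOT B AND NOT C) OR (B AND A)   (De Morgan)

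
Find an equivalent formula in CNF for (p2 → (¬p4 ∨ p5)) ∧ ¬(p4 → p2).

(p2 → (¬p4 ∨ p5)) ∧ ¬(p4 → p2)
≡ (¬p2 ∨ ¬p4 ∨ p5) ∧ ¬(p4 → p2)   [eliminate →]
≡ (¬p2 ∨ ¬p4 ∨ p5) ∧ ¬(¬p4 ∨ p2)   [eliminate →]
≡ (¬p2 ∨ ¬p4 ∨ p5) ∧ ¬¬p4 ∧ ¬p2   [De Morgan]
≡ (¬p2 ∨ ¬p4 ∨ p5) ∧ p4 ∧ ¬p2   [double negation]
≡ p4 ∧ ¬p2   [simplify]

p4 ∧ ¬p2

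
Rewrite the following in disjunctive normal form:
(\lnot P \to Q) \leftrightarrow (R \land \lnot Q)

(\lnot P \to Q) \leftrightarrow (R \land \lnot Q)
= ((\lnot P \to Q) \to (R \land \lnot Q)) \land ((R \land \lnot Q) \to (\lnot P \to Q))   (eliminate \leftrightarrow)
= (\lnot (\lnot P \to Q) \lor (R \land \lnot Q)) \land ((R \land \lnot Q) \to (\lnot P \to Q))   (eliminate \to)
= (\lnot (\lnot \lnot P \lor Q) \lor (R \land \lnot Q)) \land ((R \land \lnot Q) \to (\lnot P \to Q))   (eliminate \to)
= (\lnot (\lnot \lnot P \lor Q) \lor (R \land \lnot Q)) \land (\lnot (R \land \lnot Q) \lor (\lnot P \to Q))   (eliminate \to)
= (\lnot (\lnot \lnot P \lor Q) \lor (R \land \lnot Q)) \land (\lnot (R \land \lnot Q) \lor \lnot \lnot P \lor Q)   (eliminate \to)
= ((\lnot \lnot \lnot P \land \lnot Q) \lor (R \land \lnot Q)) \land (\lnot (R \land \lnot Q) \lor \lnot \lnot P \lor Q)   (De Morgan)
= ((\lnot P \land \lnot Q) \lor (R \land \lnot Q)) \land (\lnot (R \land \lnot Q) \lor \lnot \lnot P \lor Q)   (double negation)
= ((\lnot P \land \lnot Q) \lor (R \land \lnot Q)) \land (\lnot R \lor \lnot \lnot Q \lor \lnot \lnot P \lor Q)   (De Morgan)
= ((\lnot P \land \lnot Q) \lor (R \land \lnot Q)) \land (\lnot R \lor Q \lor \lnot \lnot P \lor Q)   (double negation)
= ((\lnot P \land \lnot Q) \lor (R \land \lnot Q)) \land (\lnot R \lor Q \lor P \lor Q)   (double negation)
= (\lnot P \land \lnot Q \land \lnot R) \lor (\lnot P \land \lnot Q \land Q) \lor (\lnot P \land \lnot Q \land P) \lor (\lnot P \land \lnot Q \land Q) \lor (R \land \lnot Q \land \lnot R) \lor (R \land \lnot Q \land Q) \lor (R \land \lnot Q \land P) \lor (R \land \lnot Q \land Q)   (distribute \land over \lor)
= (\lnot P \land \lnot Q \land \lnot R) \lor (R \land \lnot Q \land P)   (simplify)

(\lnot P \land \lnot Q \land \lnot R) \lor (R \land \lnot Q \land P)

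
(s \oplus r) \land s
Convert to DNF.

(s \oplus r) \land s
= ((s \land \lnot r) \lor (\lnot s \land r)) \land s   (expand \oplus)
= (s \land \lnot r \land s) \lor (\lnot s \land r \land s)   (distribute \land over \lor)
= s \land \lnot r   (simplify)

s \land \lnot r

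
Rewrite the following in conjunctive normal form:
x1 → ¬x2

x1 → ¬x2
≡ ¬x1 ∨ ¬x2   [eliminate →]

¬x1 ∨ ¬x2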